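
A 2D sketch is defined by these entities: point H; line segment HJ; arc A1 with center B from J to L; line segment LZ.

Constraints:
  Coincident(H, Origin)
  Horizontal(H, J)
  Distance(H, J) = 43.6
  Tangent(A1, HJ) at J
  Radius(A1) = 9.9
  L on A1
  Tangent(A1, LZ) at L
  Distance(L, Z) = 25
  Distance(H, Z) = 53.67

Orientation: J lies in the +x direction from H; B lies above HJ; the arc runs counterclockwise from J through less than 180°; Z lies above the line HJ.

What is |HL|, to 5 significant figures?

54.219

H is at the origin; HJ is horizontal with |HJ| = 43.6 and J on the +x side, so J = (43.600, 0.0000). The tangent condition forces BJ to be normal to HJ, so B = J + (0, 9.9) = (43.600, 9.9000). Since BL ⟂ LZ (tangency), |BZ| = √(9.9² + 25.0²) = 26.889 regardless of where L sits on A1. So Z lies on both circle(H, 53.67) and circle(B, 26.889); the above-HJ intersection is Z = (39.387, 36.457). L is the foot of the tangent from Z: L = (52.120, 14.942).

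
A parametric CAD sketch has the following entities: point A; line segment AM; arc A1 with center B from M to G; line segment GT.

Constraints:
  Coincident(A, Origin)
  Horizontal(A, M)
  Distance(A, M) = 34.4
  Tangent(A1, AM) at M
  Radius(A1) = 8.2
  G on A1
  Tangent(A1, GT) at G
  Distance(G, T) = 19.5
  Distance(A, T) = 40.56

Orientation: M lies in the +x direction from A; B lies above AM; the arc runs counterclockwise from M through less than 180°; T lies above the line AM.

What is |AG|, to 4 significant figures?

42.94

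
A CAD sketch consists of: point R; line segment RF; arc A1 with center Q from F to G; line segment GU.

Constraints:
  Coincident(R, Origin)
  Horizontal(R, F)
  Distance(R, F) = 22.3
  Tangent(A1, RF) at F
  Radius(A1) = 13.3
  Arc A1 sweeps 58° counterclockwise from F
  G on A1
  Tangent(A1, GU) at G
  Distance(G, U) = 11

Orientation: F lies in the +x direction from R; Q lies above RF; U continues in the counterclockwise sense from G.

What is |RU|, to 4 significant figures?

42.38

R is at the origin; RF is horizontal with |RF| = 22.3 and F on the +x side, so F = (22.30, 0.000). A1 meets RF tangentially, so QF is at right angles to RF, so Q = F + (0, 13.3) = (22.30, 13.30). On A1, F sits at bearing -90° from Q; a 58° counterclockwise sweep puts G at bearing -32°, so G = Q + 13.3·(cos -32°, sin -32°) = (33.58, 6.252). The tangent condition forces QG to be normal to GU, so GU runs along (−sin -32°, cos -32°); with |GU| = 11.0, U = (39.41, 15.58). Then |RU| = |U − R| = 42.38.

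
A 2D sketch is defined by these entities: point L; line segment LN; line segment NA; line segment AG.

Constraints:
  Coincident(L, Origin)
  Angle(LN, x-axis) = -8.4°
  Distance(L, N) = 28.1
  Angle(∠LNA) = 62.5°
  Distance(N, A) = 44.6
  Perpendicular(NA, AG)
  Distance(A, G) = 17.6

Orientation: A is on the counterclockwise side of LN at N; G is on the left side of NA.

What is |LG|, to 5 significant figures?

32.462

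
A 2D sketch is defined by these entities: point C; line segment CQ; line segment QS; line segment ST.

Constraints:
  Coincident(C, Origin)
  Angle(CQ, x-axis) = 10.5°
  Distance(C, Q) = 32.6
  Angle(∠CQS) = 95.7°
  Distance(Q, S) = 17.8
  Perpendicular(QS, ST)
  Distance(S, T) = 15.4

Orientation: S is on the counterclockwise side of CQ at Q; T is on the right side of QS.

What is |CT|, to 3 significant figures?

52.3

C is at the origin; CQ runs at 10.5° with length 32.6, so Q = 32.6·(cos 10.5°, sin 10.5°) = (32.1, 5.94). ∠CQS = 95.7°, so QS runs at 10.5° + (180° − 95.7°) = 94.8° from the x-axis; with |QS| = 17.8, S = Q + 17.8·(cos 94.8°, sin 94.8°) = (30.6, 23.7). QS ⟂ ST; with |ST| = 15.4 on the right of QS, T = S + 15.4·(0.996, 0.0837) = (45.9, 25.0). Then |CT| = |T − C| = 52.3.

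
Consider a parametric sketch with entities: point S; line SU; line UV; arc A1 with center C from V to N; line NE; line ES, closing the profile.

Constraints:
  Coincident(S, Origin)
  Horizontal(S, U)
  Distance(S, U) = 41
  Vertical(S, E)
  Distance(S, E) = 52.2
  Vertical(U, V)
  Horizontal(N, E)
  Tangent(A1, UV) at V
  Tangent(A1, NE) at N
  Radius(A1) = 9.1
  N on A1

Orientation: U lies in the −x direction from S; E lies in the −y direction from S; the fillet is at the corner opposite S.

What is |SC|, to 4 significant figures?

53.62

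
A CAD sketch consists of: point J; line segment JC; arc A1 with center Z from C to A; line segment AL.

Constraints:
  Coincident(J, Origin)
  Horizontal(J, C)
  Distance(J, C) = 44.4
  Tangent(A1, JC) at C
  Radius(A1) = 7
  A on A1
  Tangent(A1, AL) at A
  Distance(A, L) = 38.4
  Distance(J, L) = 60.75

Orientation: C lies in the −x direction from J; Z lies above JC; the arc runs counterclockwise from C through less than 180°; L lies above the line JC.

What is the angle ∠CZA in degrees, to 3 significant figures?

93.8°

Checks: ∠(ZC, CJ) = 90.00° ✓; |ZC| = 7.000 ✓; |ZA| = 7.000 ✓; ∠(ZA, AL) = 90.00° ✓; |AL| = 38.40 ✓; |JL| = 60.75 ✓.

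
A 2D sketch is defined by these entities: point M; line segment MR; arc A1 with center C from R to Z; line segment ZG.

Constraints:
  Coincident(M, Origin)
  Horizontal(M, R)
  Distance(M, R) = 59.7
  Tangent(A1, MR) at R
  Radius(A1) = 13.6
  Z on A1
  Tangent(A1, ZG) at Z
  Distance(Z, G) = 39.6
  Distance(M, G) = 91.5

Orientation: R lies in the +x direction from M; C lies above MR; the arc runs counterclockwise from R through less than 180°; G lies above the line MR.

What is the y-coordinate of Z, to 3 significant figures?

13.1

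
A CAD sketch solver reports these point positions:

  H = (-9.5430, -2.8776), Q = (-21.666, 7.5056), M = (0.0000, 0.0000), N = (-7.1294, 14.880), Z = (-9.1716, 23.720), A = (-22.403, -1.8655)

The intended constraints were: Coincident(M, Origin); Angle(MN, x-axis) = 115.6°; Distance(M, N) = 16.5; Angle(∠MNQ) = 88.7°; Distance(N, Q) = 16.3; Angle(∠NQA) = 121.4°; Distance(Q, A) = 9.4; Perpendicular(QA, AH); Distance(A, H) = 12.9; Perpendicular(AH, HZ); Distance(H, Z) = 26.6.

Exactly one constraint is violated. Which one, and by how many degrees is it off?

Perpendicular(AH, HZ) — off by 3.70°.

M = (0.00, 0.00) ✓; MN at 115.6° ✓; |MN| = 16.50 ✓; ∠MNQ = 88.70° ✓; |NQ| = 16.30 ✓; ∠NQA = 121.4° ✓; |QA| = 9.400 ✓; ∠(QA, AH) = 90.00° ✓; |AH| = 12.90 ✓; ∠(AH, HZ) = 93.70° ✗; |HZ| = 26.60 ✓.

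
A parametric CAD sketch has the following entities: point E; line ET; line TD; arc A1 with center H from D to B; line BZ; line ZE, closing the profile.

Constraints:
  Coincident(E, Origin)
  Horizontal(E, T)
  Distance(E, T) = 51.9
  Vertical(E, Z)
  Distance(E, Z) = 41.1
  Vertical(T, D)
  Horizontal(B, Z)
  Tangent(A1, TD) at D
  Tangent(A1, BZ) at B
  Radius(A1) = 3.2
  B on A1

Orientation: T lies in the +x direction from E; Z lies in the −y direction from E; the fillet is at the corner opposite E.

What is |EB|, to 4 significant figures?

63.73

E is at the origin; E and T share the same y with |ET| = 51.9 and T on the +x side, so T = (51.90, 0.000). EZ is vertical with |EZ| = 41.1 and Z on the −y side, so Z = (0.000, -41.10). The virtual corner opposite E is at (51.90, -41.10). The tangent condition forces HD to be normal to TD and the tangent condition forces HB to be normal to BZ, with radius 3.2, so the center H sits 3.2 in from both sides at H = (48.70, -37.90). That places the tangent points at D = (51.90, -37.90) on TD and B = (48.70, -41.10) on BZ. Then |EB| = |B − E| = 63.73.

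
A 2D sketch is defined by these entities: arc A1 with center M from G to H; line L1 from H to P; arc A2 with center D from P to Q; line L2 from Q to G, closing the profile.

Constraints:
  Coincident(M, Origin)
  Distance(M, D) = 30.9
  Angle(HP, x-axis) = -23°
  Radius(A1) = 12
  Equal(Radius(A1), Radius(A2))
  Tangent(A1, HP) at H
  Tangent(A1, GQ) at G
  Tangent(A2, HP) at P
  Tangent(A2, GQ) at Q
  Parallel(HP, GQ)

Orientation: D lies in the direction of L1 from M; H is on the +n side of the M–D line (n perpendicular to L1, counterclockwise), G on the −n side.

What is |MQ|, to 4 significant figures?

33.15

The slot axis is L1's direction at -23.0°, so u = (cos -23.0°, sin -23.0°) = (0.9205, -0.3907) and n = (−sin -23.0°, cos -23.0°) = (0.3907, 0.9205). M is at the origin and D lies 30.9 along u from M, so D = 30.9·u = (28.44, -12.07). Tangency of A1 to both parallel lines with radius 12.0 puts H and G at M ± 12.0·n: H = (4.689, 11.05), G = (-4.689, -11.05). Equal radii place P and Q the same way about D: P = D + 12.0·n = (33.13, -1.028), Q = D − 12.0·n = (23.75, -23.12). Then |MQ| = |Q − M| = 33.15.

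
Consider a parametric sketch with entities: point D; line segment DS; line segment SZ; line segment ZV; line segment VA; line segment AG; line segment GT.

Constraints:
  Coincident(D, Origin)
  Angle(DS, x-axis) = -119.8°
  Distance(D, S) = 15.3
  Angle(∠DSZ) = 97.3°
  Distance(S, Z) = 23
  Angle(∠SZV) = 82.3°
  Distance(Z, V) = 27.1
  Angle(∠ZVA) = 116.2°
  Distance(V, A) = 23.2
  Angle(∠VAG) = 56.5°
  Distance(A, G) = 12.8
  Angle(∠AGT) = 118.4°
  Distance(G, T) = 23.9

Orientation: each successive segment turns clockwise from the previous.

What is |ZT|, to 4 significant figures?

16.34

∠VAG = 56.5° gives AG at -127.5° from the x-axis; with |AG| = 12.8, G = (0.1302, 7.173). ∠AGT = 118.4° gives GT at 170.9° from the x-axis; with |GT| = 23.9, T = (-23.47, 10.95). Then |ZT| = |T − Z| = 16.34.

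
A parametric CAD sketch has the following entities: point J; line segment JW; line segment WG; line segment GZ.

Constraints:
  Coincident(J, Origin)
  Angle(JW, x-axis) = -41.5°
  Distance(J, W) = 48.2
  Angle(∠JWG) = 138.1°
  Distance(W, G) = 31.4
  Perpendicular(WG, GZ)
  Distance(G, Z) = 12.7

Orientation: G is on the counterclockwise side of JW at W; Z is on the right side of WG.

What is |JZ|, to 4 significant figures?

80.88

J is at the origin; JW runs at -41.5° with length 48.2, so W = 48.2·(cos -41.5°, sin -41.5°) = (36.10, -31.94). ∠JWG = 138.1°, so WG runs at -41.5° + (180° − 138.1°) = 0.4000° from the x-axis; with |WG| = 31.4, G = W + 31.4·(cos 0.4000°, sin 0.4000°) = (67.50, -31.72). The perpendicularity gives GZ at right angles to WG; with |GZ| = 12.7 on the right of WG, Z = G + 12.7·(0.006981, -1.000) = (67.59, -44.42). Then |JZ| = |Z − J| = 80.88.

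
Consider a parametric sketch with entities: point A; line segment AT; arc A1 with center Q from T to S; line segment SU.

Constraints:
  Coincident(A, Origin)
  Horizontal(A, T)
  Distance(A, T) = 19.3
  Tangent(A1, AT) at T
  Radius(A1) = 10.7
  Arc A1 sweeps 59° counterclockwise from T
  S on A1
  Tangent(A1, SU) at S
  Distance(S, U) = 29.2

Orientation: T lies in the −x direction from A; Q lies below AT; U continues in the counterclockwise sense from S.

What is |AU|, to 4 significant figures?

52.97

A is at the origin; A and T share the same y with |AT| = 19.3 and T on the −x side, so T = (-19.30, 0.000). Tangency of A1 to AT means the radius QT is perpendicular to AT, so Q = T + (0, -10.7) = (-19.30, -10.70). On A1, T sits at bearing 90° from Q; a 59° counterclockwise sweep puts S at bearing 149°, so S = Q + 10.7·(cos 149°, sin 149°) = (-28.47, -5.189). Since A1 is tangent to SU there, QS ⟂ SU, so SU runs along (−sin 149°, cos 149°); with |SU| = 29.2, U = (-43.51, -30.22). Then |AU| = |U − A| = 52.97.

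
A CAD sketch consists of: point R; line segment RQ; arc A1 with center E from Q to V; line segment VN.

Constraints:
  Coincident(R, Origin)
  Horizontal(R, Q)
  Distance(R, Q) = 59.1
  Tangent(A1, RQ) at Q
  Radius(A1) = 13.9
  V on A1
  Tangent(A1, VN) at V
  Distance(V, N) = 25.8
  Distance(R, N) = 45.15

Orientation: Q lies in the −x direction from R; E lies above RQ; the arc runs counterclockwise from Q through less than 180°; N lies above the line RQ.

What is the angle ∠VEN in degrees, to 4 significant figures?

61.69°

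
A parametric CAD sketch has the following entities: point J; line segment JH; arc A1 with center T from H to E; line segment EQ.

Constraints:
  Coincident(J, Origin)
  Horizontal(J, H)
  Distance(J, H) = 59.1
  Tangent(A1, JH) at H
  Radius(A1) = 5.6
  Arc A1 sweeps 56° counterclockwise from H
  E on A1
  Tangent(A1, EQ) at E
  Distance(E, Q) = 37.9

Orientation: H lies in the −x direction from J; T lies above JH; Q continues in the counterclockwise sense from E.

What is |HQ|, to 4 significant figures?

42.61

J is at the origin; JH is horizontal with |JH| = 59.1 and H on the −x side, so H = (-59.10, 0.000). Since A1 is tangent to JH there, TH ⟂ JH, so T = H + (0, 5.6) = (-59.10, 5.600). On A1, H sits at bearing -90° from T; a 56° counterclockwise sweep puts E at bearing -34°, so E = T + 5.6·(cos -34°, sin -34°) = (-54.46, 2.469). A1 meets EQ tangentially, so TE is at right angles to EQ, so EQ runs along (−sin -34°, cos -34°); with |EQ| = 37.9, Q = (-33.26, 33.89). Then |HQ| = |Q − H| = 42.61.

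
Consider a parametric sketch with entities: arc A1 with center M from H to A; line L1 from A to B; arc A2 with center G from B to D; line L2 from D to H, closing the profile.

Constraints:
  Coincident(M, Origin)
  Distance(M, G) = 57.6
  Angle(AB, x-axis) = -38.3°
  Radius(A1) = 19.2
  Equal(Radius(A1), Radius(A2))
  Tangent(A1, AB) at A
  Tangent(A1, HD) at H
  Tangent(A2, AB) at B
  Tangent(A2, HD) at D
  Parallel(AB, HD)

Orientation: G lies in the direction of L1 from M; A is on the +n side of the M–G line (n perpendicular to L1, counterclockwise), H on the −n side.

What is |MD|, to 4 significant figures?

60.72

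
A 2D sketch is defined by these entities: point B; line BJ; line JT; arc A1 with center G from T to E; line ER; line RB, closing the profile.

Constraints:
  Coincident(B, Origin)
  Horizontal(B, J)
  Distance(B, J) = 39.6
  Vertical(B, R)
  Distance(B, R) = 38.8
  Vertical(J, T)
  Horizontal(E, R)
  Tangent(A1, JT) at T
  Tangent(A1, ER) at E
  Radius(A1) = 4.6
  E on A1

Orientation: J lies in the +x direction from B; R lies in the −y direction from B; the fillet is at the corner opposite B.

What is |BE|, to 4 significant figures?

52.25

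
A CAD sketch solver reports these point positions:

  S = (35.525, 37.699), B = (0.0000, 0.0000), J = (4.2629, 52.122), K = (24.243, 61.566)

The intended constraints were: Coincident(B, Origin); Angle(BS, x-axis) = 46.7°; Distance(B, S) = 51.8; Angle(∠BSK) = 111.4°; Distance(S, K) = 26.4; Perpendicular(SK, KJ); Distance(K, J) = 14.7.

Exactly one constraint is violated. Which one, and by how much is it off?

Distance(K, J) = 14.7 — off by 7.40.

B = (0.00, 0.00) ✓; BS at 46.70° ✓; |BS| = 51.80 ✓; ∠BSK = 111.4° ✓; |SK| = 26.40 ✓; ∠(SK, KJ) = 90.00° ✓; |KJ| = 22.10 ✗.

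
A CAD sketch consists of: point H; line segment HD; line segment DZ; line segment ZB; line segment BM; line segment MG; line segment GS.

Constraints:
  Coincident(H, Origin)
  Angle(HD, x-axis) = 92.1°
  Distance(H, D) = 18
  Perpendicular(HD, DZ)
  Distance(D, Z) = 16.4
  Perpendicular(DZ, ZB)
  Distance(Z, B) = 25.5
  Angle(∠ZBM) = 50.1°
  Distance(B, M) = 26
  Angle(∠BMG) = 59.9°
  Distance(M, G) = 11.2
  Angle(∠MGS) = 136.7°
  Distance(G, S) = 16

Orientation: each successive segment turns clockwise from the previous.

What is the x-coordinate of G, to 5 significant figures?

6.4969

H is at the origin; HD runs at 92.1° with length 18.0, so D = (-0.65959, 17.988). The perpendicularity gives DZ at right angles to HD, so DZ runs at 2.1000°; with |DZ| = 16.4, Z = (15.729, 18.589). DZ is perpendicular to ZB, so ZB runs at -87.900°; with |ZB| = 25.5, B = (16.664, -6.8940). ∠ZBM = 50.1° gives BM at 142.20° from the x-axis; with |BM| = 26.0, M = (-3.8802, 9.0416). ∠BMG = 59.9° gives MG at 22.100° from the x-axis; with |MG| = 11.2, G = (6.4969, 13.255). So G.x = 6.4969.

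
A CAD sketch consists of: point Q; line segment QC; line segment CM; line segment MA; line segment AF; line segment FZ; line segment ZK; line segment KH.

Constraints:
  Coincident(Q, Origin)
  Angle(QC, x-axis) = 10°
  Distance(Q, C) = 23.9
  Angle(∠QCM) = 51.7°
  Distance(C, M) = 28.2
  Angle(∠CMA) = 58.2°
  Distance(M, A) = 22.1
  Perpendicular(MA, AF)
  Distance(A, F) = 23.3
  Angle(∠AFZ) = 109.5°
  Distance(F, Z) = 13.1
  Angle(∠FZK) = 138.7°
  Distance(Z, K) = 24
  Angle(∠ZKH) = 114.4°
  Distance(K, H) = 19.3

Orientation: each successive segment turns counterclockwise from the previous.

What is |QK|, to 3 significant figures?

39.5

Q is at the origin; QC runs at 10.0° with length 23.9, so C = (23.5, 4.15). ∠QCM = 51.7° gives CM at 138° from the x-axis; with |CM| = 28.2, M = (2.48, 22.9). ∠CMA = 58.2° gives MA at -99.9° from the x-axis; with |MA| = 22.1, A = (-1.32, 1.14). MA ⟂ AF, so AF runs at -9.90°; with |AF| = 23.3, F = (21.6, -2.87). ∠AFZ = 109.5° gives FZ at 60.6° from the x-axis; with |FZ| = 13.1, Z = (28.1, 8.55). ∠FZK = 138.7° gives ZK at 102° from the x-axis; with |ZK| = 24.0, K = (23.1, 32.0). Then |QK| = |K − Q| = 39.5.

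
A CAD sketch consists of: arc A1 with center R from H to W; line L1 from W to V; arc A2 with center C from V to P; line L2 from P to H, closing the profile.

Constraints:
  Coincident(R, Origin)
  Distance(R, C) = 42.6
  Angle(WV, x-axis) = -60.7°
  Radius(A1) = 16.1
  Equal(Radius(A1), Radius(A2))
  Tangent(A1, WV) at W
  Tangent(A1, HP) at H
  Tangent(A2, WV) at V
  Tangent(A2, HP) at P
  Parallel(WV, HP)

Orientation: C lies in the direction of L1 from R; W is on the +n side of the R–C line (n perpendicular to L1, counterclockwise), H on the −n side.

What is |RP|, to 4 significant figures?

45.54

The slot axis is L1's direction at -60.7°, so u = (cos -60.7°, sin -60.7°) = (0.4894, -0.8721) and n = (−sin -60.7°, cos -60.7°) = (0.8721, 0.4894). R is at the origin and C lies 42.6 along u from R, so C = 42.6·u = (20.85, -37.15). Tangency of A1 to both parallel lines with radius 16.1 puts W and H at R ± 16.1·n: W = (14.04, 7.879), H = (-14.04, -7.879). Equal radii place V and P the same way about C: V = C + 16.1·n = (34.89, -29.27), P = C − 16.1·n = (6.807, -45.03). Then |RP| = |P − R| = 45.54.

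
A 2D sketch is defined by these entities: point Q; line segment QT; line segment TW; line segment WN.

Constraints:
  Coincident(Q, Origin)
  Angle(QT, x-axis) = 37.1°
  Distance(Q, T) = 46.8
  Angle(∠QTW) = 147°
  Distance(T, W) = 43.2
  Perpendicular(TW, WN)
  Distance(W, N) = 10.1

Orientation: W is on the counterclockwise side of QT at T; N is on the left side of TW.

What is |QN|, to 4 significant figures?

83.87

∠QTW = 147.0°, so TW runs at 37.1° + (180° − 147.0°) = 70.10° from the x-axis; with |TW| = 43.2, W = T + 43.2·(cos 70.10°, sin 70.10°) = (52.03, 68.85). TW is perpendicular to WN; with |WN| = 10.1 on the left of TW, N = W + 10.1·(-0.9403, 0.3404) = (42.53, 72.29). Then |QN| = |N − Q| = 83.87.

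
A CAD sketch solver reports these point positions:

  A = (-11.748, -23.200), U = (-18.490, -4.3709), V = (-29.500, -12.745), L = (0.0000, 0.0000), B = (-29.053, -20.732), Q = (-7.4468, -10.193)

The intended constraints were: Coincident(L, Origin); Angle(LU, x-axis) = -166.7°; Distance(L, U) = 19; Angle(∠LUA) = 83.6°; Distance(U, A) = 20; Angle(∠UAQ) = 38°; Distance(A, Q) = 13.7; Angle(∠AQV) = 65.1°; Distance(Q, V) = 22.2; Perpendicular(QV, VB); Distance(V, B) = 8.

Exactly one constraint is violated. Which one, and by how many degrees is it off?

Perpendicular(QV, VB) — off by 3.40°.

L = (0.00, 0.00) ✓; LU at -166.7° ✓; |LU| = 19.00 ✓; ∠LUA = 83.60° ✓; |UA| = 20.00 ✓; ∠UAQ = 38.00° ✓; |AQ| = 13.70 ✓; ∠AQV = 65.10° ✓; |QV| = 22.20 ✓; ∠(QV, VB) = 86.60° ✗; |VB| = 7.999 ✓.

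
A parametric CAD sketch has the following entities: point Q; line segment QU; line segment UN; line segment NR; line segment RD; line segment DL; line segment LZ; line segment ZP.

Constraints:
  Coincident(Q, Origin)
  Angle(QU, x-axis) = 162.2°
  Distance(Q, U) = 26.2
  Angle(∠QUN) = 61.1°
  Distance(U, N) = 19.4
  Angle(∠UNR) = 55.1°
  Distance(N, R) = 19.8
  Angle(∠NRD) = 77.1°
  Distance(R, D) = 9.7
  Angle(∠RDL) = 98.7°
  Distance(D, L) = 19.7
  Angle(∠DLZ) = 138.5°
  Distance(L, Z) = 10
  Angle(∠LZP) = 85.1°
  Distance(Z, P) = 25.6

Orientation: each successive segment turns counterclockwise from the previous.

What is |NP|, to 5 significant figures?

18.796

∠DLZ = 138.5° gives LZ at -88.300° from the x-axis; with |LZ| = 10.0, Z = (-28.076, -16.905). ∠LZP = 85.1° gives ZP at 6.6000° from the x-axis; with |ZP| = 25.6, P = (-2.6456, -13.963). Then |NP| = |P − N| = 18.796.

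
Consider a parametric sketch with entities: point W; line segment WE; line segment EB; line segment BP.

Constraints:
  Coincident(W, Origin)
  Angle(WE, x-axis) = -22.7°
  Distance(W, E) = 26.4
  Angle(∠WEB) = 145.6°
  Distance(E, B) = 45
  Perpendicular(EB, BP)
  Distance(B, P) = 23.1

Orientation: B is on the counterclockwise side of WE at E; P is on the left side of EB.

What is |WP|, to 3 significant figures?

67.3

W is at the origin; WE runs at -22.7° with length 26.4, so E = 26.4·(cos -22.7°, sin -22.7°) = (24.4, -10.2). ∠WEB = 145.6°, so EB runs at -22.7° + (180° − 145.6°) = 11.7° from the x-axis; with |EB| = 45.0, B = E + 45.0·(cos 11.7°, sin 11.7°) = (68.4, -1.06). The perpendicularity gives BP at right angles to EB; with |BP| = 23.1 on the left of EB, P = B + 23.1·(-0.203, 0.979) = (63.7, 21.6). Then |WP| = |P − W| = 67.3.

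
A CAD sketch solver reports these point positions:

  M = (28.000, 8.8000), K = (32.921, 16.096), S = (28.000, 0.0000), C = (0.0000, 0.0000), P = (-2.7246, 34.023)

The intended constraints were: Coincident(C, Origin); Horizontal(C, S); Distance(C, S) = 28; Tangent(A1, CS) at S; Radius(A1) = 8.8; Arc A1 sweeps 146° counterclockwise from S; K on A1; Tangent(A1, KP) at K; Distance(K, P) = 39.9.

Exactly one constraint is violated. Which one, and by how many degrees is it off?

Tangent(A1, KP) at K — off by 7.30°.

C = (0.00, 0.00) ✓; C.y = 0.00, S.y = 0.00 ✓; |CS| = 28.00 ✓; ∠(MS, SC) = 90.00° ✓; |MS| = 8.800 ✓; bearing(M→K) − bearing(M→S) = 146.0° ✓; |MK| = 8.800 ✓; ∠(MK, KP) = 82.70° ✗; |KP| = 39.90 ✓.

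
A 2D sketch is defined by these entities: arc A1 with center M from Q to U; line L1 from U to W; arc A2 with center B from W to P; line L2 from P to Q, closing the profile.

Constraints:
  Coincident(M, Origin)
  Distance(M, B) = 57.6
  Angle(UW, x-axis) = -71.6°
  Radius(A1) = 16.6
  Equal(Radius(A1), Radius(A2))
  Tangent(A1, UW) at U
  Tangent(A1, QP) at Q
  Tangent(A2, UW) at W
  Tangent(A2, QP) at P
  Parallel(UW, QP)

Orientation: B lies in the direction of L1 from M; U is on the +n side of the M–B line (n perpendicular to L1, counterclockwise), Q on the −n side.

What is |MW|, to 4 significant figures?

59.94

The slot axis is L1's direction at -71.6°, so u = (cos -71.6°, sin -71.6°) = (0.3156, -0.9489) and n = (−sin -71.6°, cos -71.6°) = (0.9489, 0.3156). M is at the origin and B lies 57.6 along u from M, so B = 57.6·u = (18.18, -54.66). Tangency of A1 to both parallel lines with radius 16.6 puts U and Q at M ± 16.6·n: U = (15.75, 5.240), Q = (-15.75, -5.240). Equal radii place W and P the same way about B: W = B + 16.6·n = (33.93, -49.42), P = B − 16.6·n = (2.430, -59.90). Then |MW| = |W − M| = 59.94.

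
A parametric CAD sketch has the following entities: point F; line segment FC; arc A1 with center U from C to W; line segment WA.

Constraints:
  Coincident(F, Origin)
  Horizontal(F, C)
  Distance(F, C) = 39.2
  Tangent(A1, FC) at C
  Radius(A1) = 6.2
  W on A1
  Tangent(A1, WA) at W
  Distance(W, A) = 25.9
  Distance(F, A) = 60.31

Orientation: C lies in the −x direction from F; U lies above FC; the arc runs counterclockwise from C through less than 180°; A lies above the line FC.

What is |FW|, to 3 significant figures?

36.3

F is at the origin; FC is horizontal with |FC| = 39.2 and C on the −x side, so C = (-39.2, 0.00). A1 meets FC tangentially, so UC is at right angles to FC, so U = C + (0, 6.2) = (-39.2, 6.20). Since UW ⟂ WA (tangency), |UA| = √(6.2² + 25.9²) = 26.6 regardless of where W sits on A1. So A lies on both circle(F, 60.31) and circle(U, 26.6); the above-FC intersection is A = (-52.8, 29.1). W is the foot of the tangent from A: W = (-34.8, 10.5).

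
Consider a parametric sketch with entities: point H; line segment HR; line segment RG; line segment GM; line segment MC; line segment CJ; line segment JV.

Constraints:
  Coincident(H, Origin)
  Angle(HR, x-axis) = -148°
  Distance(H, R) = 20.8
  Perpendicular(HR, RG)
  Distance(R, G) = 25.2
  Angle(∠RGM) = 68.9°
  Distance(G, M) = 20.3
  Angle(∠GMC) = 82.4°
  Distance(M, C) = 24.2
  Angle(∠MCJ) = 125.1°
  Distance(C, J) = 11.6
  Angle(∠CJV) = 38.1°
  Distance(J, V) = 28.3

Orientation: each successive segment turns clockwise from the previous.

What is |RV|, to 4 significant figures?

22.06

H is at the origin; HR runs at -148.0° with length 20.8, so R = (-17.64, -11.02). HR is perpendicular to RG, so RG runs at 122.0°; with |RG| = 25.2, G = (-30.99, 10.35). ∠RGM = 68.9° gives GM at 10.90° from the x-axis; with |GM| = 20.3, M = (-11.06, 14.19). ∠GMC = 82.4° gives MC at -86.70° from the x-axis; with |MC| = 24.2, C = (-9.667, -9.973). ∠MCJ = 125.1° gives CJ at -141.6° from the x-axis; with |CJ| = 11.6, J = (-18.76, -17.18). ∠CJV = 38.1° gives JV at 76.50° from the x-axis; with |JV| = 28.3, V = (-12.15, 10.34). Then |RV| = |V − R| = 22.06.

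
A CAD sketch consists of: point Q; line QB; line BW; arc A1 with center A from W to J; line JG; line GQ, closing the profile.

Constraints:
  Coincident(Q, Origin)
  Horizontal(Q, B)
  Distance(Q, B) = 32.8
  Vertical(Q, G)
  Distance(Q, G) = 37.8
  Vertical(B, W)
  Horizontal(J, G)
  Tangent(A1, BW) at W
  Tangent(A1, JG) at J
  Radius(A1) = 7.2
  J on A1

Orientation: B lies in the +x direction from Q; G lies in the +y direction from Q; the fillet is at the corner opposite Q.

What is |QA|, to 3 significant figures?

39.9

Q is at the origin; QB is horizontal with |QB| = 32.8 and B on the +x side, so B = (32.8, 0.00). QG is vertical with |QG| = 37.8 and G on the +y side, so G = (0.00, 37.8). The virtual corner opposite Q is at (32.8, 37.8). The tangent condition forces AW to be normal to BW and the tangent condition forces AJ to be normal to JG, with radius 7.2, so the center A sits 7.2 in from both sides at A = (25.6, 30.6). Then |QA| = |A − Q| = 39.9.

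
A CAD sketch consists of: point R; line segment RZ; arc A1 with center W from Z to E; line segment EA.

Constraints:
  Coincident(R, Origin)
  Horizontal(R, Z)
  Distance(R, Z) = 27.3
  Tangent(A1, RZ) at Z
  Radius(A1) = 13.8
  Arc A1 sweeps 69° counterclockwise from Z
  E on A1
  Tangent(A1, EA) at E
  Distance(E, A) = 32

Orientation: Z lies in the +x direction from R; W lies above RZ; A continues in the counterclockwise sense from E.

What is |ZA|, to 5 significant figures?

45.748

On A1, Z sits at bearing -90° from W; a 69° counterclockwise sweep puts E at bearing -21°, so E = W + 13.8·(cos -21°, sin -21°) = (40.183, 8.8545). Since A1 is tangent to EA there, WE ⟂ EA, so EA runs along (−sin -21°, cos -21°); with |EA| = 32.0, A = (51.651, 38.729). Then |ZA| = |A − Z| = 45.748.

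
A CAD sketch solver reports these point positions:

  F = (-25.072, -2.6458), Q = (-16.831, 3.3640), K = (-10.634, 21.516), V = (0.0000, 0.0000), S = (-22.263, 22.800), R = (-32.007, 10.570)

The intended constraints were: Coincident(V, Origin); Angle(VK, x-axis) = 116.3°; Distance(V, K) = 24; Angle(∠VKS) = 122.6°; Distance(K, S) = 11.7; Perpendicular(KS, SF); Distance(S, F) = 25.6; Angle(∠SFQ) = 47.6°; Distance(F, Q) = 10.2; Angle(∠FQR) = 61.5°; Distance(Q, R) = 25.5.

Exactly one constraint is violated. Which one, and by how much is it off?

Distance(Q, R) = 25.5 — off by 8.70.

V = (0.00, 0.00) ✓; VK at 116.3° ✓; |VK| = 24.00 ✓; ∠VKS = 122.6° ✓; |KS| = 11.70 ✓; ∠(KS, SF) = 90.00° ✓; |SF| = 25.60 ✓; ∠SFQ = 47.60° ✓; |FQ| = 10.20 ✓; ∠FQR = 61.50° ✓; |QR| = 16.80 ✗.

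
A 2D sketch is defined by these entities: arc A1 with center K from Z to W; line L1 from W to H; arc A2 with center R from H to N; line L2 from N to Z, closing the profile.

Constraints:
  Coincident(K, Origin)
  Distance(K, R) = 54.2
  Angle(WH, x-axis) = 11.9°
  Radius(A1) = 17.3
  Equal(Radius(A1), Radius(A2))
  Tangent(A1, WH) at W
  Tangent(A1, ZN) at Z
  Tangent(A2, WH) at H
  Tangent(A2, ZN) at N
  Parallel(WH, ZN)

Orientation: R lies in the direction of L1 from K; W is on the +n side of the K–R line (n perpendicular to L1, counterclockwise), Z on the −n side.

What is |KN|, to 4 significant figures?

56.89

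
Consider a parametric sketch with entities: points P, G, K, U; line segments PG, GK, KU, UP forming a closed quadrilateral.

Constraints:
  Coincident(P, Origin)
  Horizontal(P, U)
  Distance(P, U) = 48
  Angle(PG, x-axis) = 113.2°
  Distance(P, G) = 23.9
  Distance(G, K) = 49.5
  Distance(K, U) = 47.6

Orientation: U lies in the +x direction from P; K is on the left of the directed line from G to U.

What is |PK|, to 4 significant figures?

56.89

Checks: |GK| = 49.50 ✓; |KU| = 47.60 ✓.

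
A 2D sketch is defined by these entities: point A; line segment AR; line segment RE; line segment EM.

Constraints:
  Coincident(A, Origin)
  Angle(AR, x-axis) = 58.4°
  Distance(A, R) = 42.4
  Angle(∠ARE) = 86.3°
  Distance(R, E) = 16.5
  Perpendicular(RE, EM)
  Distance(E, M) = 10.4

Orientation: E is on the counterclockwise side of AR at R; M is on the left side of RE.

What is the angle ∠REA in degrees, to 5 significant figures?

71.980°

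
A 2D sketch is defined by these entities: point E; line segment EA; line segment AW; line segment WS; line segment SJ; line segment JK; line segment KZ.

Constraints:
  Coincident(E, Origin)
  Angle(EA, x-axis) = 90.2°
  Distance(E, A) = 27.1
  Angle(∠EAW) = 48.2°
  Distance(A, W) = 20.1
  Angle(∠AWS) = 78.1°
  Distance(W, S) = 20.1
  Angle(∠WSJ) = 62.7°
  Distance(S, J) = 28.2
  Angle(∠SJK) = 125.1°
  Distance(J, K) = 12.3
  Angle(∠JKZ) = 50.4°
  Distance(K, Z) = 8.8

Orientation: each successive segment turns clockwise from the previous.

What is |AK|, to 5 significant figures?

11.569

∠WSJ = 62.7° gives SJ at 99.200° from the x-axis; with |SJ| = 28.2, J = (-5.7300, 29.636). ∠SJK = 125.1° gives JK at 44.300° from the x-axis; with |JK| = 12.3, K = (3.0730, 38.227). Then |AK| = |K − A| = 11.569.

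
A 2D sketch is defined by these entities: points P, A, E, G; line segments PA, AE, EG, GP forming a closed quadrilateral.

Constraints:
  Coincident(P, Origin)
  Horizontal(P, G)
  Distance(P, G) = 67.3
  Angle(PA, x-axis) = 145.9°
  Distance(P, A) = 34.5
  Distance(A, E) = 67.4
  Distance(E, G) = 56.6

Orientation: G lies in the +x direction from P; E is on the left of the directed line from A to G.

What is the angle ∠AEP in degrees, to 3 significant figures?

30.8°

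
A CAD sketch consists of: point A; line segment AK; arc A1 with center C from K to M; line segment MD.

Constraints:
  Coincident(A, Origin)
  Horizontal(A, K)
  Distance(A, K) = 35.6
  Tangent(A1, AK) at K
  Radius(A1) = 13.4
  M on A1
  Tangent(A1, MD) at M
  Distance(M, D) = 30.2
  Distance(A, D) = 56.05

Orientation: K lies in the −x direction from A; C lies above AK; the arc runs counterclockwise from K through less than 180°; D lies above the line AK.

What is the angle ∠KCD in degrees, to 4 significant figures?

173.3°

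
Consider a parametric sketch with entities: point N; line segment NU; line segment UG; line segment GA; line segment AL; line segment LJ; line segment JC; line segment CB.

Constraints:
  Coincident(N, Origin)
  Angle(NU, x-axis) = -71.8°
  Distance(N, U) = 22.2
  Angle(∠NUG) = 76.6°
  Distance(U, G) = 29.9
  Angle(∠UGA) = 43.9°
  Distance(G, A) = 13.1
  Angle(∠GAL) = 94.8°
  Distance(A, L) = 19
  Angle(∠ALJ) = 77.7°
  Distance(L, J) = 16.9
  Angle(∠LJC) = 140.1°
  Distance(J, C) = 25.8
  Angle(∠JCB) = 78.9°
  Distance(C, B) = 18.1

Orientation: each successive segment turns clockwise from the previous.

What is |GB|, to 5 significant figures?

12.416

N is at the origin; NU runs at -71.8° with length 22.2, so U = (6.9338, -21.089). ∠NUG = 76.6° gives UG at -175.20° from the x-axis; with |UG| = 29.9, G = (-22.861, -23.591). ∠UGA = 43.9° gives GA at 48.700° from the x-axis; with |GA| = 13.1, A = (-14.215, -13.750). ∠GAL = 94.8° gives AL at -36.500° from the x-axis; with |AL| = 19.0, L = (1.0580, -25.051). ∠ALJ = 77.7° gives LJ at -138.80° from the x-axis; with |LJ| = 16.9, J = (-11.658, -36.183). ∠LJC = 140.1° gives JC at -178.70° from the x-axis; with |JC| = 25.8, C = (-37.451, -36.769). ∠JCB = 78.9° gives CB at 80.200° from the x-axis; with |CB| = 18.1, B = (-34.370, -18.933). Then |GB| = |B − G| = 12.416.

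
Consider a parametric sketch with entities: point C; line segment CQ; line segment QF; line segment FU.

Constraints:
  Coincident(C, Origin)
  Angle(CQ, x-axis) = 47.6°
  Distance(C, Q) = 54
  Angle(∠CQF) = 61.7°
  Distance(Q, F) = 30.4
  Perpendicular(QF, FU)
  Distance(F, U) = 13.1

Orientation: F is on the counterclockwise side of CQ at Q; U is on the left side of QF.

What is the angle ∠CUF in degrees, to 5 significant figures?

172.07°

C is at the origin; CQ runs at 47.6° with length 54.0, so Q = 54.0·(cos 47.6°, sin 47.6°) = (36.412, 39.877). ∠CQF = 61.7°, so QF runs at 47.6° + (180° − 61.7°) = 165.90° from the x-axis; with |QF| = 30.4, F = Q + 30.4·(cos 165.90°, sin 165.90°) = (6.9282, 47.282). The perpendicularity gives FU at right angles to QF; with |FU| = 13.1 on the left of QF, U = F + 13.1·(-0.24362, -0.96987) = (3.7369, 34.577). Then cos ∠CUF = UC·UF / (|UC||UF|), giving 172.07°.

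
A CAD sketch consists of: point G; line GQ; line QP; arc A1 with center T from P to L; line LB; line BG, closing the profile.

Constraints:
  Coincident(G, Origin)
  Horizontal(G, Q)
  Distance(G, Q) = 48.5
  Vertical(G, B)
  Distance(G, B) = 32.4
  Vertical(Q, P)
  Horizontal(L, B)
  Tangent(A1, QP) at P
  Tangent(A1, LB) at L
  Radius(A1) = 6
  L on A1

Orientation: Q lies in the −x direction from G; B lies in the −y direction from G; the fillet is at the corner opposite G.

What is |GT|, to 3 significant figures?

50.0

G is at the origin; GQ is horizontal with |GQ| = 48.5 and Q on the −x side, so Q = (-48.5, 0.00). G and B share the same x with |GB| = 32.4 and B on the −y side, so B = (0.00, -32.4). The virtual corner opposite G is at (-48.5, -32.4). Tangency of A1 to QP means the radius TP is perpendicular to QP and since A1 is tangent to LB there, TL ⟂ LB, with radius 6.0, so the center T sits 6.0 in from both sides at T = (-42.5, -26.4). Then |GT| = |T − G| = 50.0.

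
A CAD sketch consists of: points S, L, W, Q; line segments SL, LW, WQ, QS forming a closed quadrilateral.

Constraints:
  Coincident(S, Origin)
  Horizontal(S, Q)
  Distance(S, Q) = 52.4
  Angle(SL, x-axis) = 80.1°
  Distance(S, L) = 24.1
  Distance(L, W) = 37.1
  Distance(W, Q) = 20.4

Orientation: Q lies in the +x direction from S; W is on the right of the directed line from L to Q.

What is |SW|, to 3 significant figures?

32.0

Checks: |LW| = 37.10 ✓; |WQ| = 20.40 ✓.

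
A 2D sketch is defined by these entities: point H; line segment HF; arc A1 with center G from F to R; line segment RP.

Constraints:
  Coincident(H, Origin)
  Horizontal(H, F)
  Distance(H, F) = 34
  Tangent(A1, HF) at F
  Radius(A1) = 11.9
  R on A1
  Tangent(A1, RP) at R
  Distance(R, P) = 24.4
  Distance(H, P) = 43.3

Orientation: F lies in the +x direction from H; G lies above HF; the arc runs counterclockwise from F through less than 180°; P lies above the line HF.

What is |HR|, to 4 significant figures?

46.65

Checks: |GF| = 11.90 ✓; |GR| = 11.90 ✓; ∠(GR, RP) = 90.00° ✓; |RP| = 24.40 ✓; |HP| = 43.30 ✓.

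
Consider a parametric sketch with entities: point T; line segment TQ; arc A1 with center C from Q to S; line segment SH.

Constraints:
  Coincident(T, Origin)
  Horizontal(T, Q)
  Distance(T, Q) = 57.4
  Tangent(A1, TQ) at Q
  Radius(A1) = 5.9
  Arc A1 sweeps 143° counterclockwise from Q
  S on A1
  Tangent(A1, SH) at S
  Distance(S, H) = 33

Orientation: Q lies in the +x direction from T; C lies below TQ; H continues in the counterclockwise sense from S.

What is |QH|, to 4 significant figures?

38.06

T is at the origin; T and Q share the same y with |TQ| = 57.4 and Q on the +x side, so Q = (57.40, 0.000). The tangent condition forces CQ to be normal to TQ, so C = Q + (0, -5.9) = (57.40, -5.900). On A1, Q sits at bearing 90° from C; a 143° counterclockwise sweep puts S at bearing 233°, so S = C + 5.9·(cos 233°, sin 233°) = (53.85, -10.61). The tangent condition forces CS to be normal to SH, so SH runs along (−sin 233°, cos 233°); with |SH| = 33.0, H = (80.20, -30.47). Then |QH| = |H − Q| = 38.06.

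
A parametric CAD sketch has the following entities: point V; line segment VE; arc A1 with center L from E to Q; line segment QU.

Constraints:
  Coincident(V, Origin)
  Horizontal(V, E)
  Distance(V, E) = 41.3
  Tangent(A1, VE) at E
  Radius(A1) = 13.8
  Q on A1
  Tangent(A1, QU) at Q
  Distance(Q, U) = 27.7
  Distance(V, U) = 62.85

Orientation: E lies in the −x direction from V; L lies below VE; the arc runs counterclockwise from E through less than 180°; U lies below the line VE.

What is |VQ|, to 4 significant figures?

57.33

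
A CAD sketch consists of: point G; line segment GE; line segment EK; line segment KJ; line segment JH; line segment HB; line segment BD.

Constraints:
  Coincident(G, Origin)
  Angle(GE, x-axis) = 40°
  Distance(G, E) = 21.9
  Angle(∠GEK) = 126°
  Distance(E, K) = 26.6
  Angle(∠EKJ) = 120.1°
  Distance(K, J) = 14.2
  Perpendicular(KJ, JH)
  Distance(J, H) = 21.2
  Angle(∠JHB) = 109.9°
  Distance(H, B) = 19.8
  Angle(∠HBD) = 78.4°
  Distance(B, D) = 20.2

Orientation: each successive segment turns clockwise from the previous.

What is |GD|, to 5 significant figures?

35.201

G is at the origin; GE runs at 40.0° with length 21.9, so E = (16.776, 14.077). ∠GEK = 126.0° gives EK at -14.000° from the x-axis; with |EK| = 26.6, K = (42.586, 7.6419). ∠EKJ = 120.1° gives KJ at -73.900° from the x-axis; with |KJ| = 14.2, J = (46.524, -6.0011). The perpendicularity gives JH at right angles to KJ, so JH runs at -163.90°; with |JH| = 21.2, H = (26.156, -11.880). ∠JHB = 109.9° gives HB at 126.00° from the x-axis; with |HB| = 19.8, B = (14.517, 4.1383). ∠HBD = 78.4° gives BD at 24.400° from the x-axis; with |BD| = 20.2, D = (32.913, 12.483). Then |GD| = |D − G| = 35.201.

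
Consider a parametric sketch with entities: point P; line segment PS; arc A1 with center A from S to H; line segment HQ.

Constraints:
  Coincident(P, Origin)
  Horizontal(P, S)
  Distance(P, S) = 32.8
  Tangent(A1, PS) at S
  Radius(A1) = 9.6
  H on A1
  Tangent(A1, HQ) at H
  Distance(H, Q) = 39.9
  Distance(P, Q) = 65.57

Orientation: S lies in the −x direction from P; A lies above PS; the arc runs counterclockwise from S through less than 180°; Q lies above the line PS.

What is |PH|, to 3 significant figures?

28.2

Checks: P.y = 0.00, S.y = 0.00 ✓; |AH| = 9.600 ✓; ∠(AH, HQ) = 90.00° ✓; |HQ| = 39.90 ✓; |PQ| = 65.57 ✓.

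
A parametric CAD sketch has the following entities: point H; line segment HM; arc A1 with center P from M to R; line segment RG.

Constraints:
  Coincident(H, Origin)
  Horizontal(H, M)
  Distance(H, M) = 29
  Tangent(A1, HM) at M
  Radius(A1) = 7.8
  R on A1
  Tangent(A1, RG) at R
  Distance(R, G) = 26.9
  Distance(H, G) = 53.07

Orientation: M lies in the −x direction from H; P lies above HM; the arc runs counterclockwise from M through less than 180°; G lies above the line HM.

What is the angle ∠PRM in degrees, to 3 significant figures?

23.3°

Checks: |PM| = 7.800 ✓; |PR| = 7.800 ✓; ∠(PR, RG) = 90.00° ✓; |RG| = 26.90 ✓; |HG| = 53.07 ✓.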